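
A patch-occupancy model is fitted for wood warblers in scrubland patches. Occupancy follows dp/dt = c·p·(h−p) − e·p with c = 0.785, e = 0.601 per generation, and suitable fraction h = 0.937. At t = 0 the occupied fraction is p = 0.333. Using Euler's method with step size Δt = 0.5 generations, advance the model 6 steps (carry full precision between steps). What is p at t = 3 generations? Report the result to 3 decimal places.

0.249

Update rule: p ← p + [c·p·(h−p) − e·p]·Δt with Δt = 0.5.
p: 0.33300 → 0.31188  (Δp = -0.02112)
p: 0.31188 → 0.29468  (Δp = -0.01720)
p: 0.29468 → 0.28042  (Δp = -0.01426)
p: 0.28042 → 0.26842  (Δp = -0.01200)
p: 0.26842 → 0.25820  (Δp = -0.01022)
p: 0.25820 → 0.24940  (Δp = -0.00880)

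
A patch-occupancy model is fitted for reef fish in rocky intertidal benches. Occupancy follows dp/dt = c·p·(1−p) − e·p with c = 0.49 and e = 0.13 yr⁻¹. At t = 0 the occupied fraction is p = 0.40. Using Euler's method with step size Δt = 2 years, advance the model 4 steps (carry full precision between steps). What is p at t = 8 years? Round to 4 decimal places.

Update rule: p ← p + [c·p·(1−p) − e·p]·Δt with Δt = 2.
  1  |  dp/dt·Δt = +0.131200  |  p_1 = 0.531200
  2  |  dp/dt·Δt = +0.105934  |  p_2 = 0.637134
  3  |  dp/dt·Δt = +0.060916  |  p_3 = 0.698050
  4  |  dp/dt·Δt = +0.025068  |  p_4 = 0.723118

0.7231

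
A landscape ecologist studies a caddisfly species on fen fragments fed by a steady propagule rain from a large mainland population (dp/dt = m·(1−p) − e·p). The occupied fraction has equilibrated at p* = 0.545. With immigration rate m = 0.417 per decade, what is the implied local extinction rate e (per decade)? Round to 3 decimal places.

0.348

At equilibrium m(1−p*) = e·p*, so e = m(1−p*)/p*.
e = 0.417 × 0.4550 / 0.545 = 0.3481.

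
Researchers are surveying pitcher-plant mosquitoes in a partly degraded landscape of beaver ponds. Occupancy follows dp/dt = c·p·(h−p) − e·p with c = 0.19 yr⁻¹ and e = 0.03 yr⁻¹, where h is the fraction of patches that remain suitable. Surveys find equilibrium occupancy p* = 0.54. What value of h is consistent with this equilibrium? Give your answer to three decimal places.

At equilibrium c(h−p*) = e, so h = p* + e/c.
h = 0.54 + 0.03/0.19 = 0.54 + 0.1579 = 0.6979.

0.698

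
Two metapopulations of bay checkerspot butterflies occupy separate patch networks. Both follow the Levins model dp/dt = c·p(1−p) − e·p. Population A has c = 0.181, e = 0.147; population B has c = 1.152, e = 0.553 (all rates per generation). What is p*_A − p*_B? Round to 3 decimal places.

A: p*_A = 1 − 0.147/0.181 = 0.1878.
B: p*_B = 1 − 0.553/1.152 = 0.5200.
p*_A − p*_B = 0.1878 − 0.5200 = -0.3321.

-0.332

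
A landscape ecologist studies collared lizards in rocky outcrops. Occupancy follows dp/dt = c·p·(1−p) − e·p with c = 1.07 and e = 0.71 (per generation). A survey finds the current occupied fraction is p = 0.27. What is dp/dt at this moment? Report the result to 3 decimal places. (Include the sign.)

0.019

Colonization term: c·p·(1−p) = 1.07×0.27×0.7300 = 0.21090.
Extinction term: e·p = 0.19170.
dp/dt = 0.21090 − 0.19170 = 0.01920.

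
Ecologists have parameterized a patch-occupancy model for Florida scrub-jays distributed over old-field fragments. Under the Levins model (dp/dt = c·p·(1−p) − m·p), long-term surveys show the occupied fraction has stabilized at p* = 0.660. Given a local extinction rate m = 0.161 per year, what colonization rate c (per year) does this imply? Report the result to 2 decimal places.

0.47

At equilibrium c(1−p*) = m, so c = m/(1−p*).
c = 0.161/(1 − 0.660) = 0.161/0.3400 = 0.4735.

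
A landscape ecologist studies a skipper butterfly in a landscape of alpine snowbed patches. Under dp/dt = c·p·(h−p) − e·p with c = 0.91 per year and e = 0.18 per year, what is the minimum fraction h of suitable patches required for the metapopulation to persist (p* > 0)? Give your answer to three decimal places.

0.198

p* = h − e/c is positive only when h > e/c.
h_min = e/c = 0.18/0.91 = 0.1978.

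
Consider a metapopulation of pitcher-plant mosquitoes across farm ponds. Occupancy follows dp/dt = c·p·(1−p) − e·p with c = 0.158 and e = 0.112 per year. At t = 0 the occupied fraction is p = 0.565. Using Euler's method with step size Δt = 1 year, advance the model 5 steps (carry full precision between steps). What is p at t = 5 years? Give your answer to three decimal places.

0.469

Update rule: p ← p + [c·p·(1−p) − e·p]·Δt with Δt = 1.
t = 1: p = 0.56500 + (-0.02445) = 0.54055
t = 2: p = 0.54055 + (-0.02130) = 0.51925
t = 3: p = 0.51925 + (-0.01871) = 0.50054
t = 4: p = 0.50054 + (-0.01656) = 0.48398
t = 5: p = 0.48398 + (-0.01475) = 0.46923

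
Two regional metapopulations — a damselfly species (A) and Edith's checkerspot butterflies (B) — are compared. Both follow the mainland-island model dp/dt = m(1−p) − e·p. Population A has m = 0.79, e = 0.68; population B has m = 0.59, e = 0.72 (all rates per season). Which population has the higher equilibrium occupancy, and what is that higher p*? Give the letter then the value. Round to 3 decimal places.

A, 0.537

A: p*_A = m/(m+e) = 0.79/1.4700 = 0.5374.
B: p*_B = 0.59/1.3100 = 0.4504.
A is higher at 0.5374.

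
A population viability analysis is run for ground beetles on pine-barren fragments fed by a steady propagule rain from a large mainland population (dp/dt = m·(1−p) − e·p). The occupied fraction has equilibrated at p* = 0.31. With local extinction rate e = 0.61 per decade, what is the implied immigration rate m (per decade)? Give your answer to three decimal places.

At equilibrium m(1−p*) = e·p*, so m = e·p*/(1−p*).
m = 0.61 × 0.31 / 0.6900 = 0.1891/0.6900 = 0.2741.

0.274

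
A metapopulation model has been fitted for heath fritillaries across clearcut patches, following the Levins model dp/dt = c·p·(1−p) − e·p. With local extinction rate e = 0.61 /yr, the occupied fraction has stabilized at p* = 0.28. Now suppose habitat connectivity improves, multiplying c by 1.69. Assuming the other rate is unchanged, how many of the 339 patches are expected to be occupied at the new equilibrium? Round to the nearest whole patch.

195

Balance c(1−p*) = e gives c = e/(1 − 0.28000) = 0.61/0.72000 = 0.84722.
New p* = 1 − e/c = 1 − 0.61000/1.43180 = 0.57396.
Expected occupied = 339 × 0.57396 = 194.57 ≈ 195.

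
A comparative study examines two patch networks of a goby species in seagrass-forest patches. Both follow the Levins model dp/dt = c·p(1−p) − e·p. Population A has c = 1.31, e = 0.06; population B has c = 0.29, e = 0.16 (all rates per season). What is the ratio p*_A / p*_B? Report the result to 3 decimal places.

A: p*_A = 1 − 0.06/1.31 = 0.9542.
B: p*_B = 1 − 0.16/0.29 = 0.4483.
p*_A / p*_B = 0.9542/0.4483 = 2.1286.

2.129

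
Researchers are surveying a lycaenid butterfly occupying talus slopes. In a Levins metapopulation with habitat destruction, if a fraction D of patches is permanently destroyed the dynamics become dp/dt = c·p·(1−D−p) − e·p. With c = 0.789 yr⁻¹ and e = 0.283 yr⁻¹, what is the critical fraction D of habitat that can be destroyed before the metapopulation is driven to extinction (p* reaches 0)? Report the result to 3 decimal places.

0.641

The nontrivial equilibrium is p* = (1−D) − e/c; extinction occurs when this hits zero.
So D_crit = 1 − e/c = 1 − 0.283/0.789 = 1 − 0.3587 = 0.6413.
Note this equals the original equilibrium occupancy — the Levins extinction-debt result.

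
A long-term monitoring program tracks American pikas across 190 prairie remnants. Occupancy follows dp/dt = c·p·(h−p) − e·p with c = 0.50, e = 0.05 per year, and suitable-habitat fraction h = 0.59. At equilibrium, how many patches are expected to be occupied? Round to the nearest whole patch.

93

p* = h − e/c = 0.59 − 0.1000 = 0.4900.
Expected occupied patches = N × p* = 190 × 0.4900 = 93.10 ≈ 93.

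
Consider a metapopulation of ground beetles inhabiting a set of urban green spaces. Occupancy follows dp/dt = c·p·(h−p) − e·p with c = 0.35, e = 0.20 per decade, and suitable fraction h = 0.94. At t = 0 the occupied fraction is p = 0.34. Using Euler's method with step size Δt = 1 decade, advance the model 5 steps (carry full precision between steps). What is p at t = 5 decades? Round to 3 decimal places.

0.354

Update rule: p ← p + [c·p·(h−p) − e·p]·Δt with Δt = 1.
p: 0.34000 → 0.34340  (Δp = +0.00340)
p: 0.34340 → 0.34643  (Δp = +0.00303)
p: 0.34643 → 0.34911  (Δp = +0.00269)
p: 0.34911 → 0.35149  (Δp = +0.00238)
p: 0.35149 → 0.35359  (Δp = +0.00210)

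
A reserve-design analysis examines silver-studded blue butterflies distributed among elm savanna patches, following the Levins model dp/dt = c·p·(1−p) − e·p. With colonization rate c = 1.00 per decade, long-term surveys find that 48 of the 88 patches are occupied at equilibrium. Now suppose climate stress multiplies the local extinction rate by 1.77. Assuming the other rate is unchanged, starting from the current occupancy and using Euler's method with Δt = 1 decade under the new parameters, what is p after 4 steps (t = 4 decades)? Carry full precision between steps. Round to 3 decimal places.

Observed p* = 48/88 = 0.54545.
Balance c(1−p*) = e gives e = 1.00×(1 − 0.54545) = 0.45455.
Starting from p₀ = 0.54545; update p ← p + (dp/dt)·Δt with the new parameters.
step 1: Δp = -0.19091, p = 0.35455
step 2: Δp = -0.05640, p = 0.29814
step 3: Δp = -0.03061, p = 0.26753
step 4: Δp = -0.01928, p = 0.24824

0.248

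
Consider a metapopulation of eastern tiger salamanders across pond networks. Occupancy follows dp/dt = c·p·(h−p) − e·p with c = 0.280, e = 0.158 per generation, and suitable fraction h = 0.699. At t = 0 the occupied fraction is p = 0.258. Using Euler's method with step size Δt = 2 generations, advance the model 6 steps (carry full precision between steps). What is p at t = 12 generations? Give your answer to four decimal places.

0.1900

Update rule: p ← p + [c·p·(h−p) − e·p]·Δt with Δt = 2.
  1  |  dp/dt·Δt = -0.017812  |  p_1 = 0.240188
  2  |  dp/dt·Δt = -0.014187  |  p_2 = 0.226001
  3  |  dp/dt·Δt = -0.011553  |  p_3 = 0.214448
  4  |  dp/dt·Δt = -0.009575  |  p_4 = 0.204872
  5  |  dp/dt·Δt = -0.008049  |  p_5 = 0.196823
  6  |  dp/dt·Δt = -0.006846  |  p_6 = 0.189978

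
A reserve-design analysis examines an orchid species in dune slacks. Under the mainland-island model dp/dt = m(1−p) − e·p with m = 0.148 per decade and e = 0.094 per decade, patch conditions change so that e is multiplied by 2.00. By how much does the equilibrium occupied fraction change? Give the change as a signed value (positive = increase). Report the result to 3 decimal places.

Before: p* = 0.148/(0.148+0.094) = 0.6116.
After: m = 0.148, e = 0.188; p* = 0.148/0.3360 = 0.4405.
Δp* = 0.4405 − 0.6116 = -0.1711.

-0.171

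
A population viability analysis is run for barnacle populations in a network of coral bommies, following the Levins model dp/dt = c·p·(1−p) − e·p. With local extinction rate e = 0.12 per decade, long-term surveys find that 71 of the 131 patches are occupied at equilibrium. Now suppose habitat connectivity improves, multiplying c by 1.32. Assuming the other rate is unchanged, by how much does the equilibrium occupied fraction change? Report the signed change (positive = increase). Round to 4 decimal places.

0.1110

Observed p* = 71/131 = 0.54198.
Balance c(1−p*) = e gives c = e/(1 − 0.54198) = 0.12/0.45802 = 0.26200.
New p* = 1 − e/c = 1 − 0.12000/0.34584 = 0.65302.
Δp* = 0.65302 − 0.54198 = +0.11104.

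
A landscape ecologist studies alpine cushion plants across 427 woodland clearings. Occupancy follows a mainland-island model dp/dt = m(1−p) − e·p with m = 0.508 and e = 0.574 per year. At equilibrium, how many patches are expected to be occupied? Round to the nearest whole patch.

200

p* = m/(m+e) = 0.508/1.0820 = 0.4695.
Expected occupied patches = N × p* = 427 × 0.4695 = 200.48 ≈ 200.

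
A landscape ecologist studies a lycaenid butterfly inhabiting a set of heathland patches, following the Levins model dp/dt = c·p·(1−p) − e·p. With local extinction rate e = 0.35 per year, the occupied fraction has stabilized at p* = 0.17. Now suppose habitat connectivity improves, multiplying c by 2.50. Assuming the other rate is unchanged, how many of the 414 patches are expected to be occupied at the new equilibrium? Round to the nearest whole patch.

277

Balance c(1−p*) = e gives c = e/(1 − 0.17000) = 0.35/0.83000 = 0.42169.
New p* = 1 − e/c = 1 − 0.35000/1.05422 = 0.66800.
Expected occupied = 414 × 0.66800 = 276.55 ≈ 277.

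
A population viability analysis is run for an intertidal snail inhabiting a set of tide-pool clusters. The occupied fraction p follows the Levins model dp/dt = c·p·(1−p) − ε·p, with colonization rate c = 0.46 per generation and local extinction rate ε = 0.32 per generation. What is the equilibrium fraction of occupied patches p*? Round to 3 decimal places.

0.304

Setting dp/dt = 0 and dividing through by p* gives c·(1−p*) = ε.
So p* = 1 − ε/c = 1 − 0.32/0.46 = 1 − 0.6957 = 0.3043.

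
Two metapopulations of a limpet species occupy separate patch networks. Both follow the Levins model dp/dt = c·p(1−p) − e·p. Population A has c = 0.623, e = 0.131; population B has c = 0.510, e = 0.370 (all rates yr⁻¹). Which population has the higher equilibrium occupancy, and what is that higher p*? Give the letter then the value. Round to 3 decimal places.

A, 0.790

A: p*_A = 1 − 0.131/0.623 = 0.7897.
B: p*_B = 1 − 0.370/0.510 = 0.2745.
A is higher at 0.7897.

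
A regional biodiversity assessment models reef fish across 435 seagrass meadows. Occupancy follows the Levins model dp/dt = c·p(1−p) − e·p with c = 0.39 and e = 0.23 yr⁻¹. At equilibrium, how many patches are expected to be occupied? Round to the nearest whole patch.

178

p* = 1 − e/c = 1 − 0.23/0.39 = 0.4103.
Expected occupied patches = N × p* = 435 × 0.4103 = 178.46 ≈ 178.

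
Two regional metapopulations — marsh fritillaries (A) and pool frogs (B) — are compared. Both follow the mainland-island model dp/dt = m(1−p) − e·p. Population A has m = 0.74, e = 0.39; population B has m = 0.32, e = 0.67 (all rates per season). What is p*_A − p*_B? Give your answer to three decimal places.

0.332

A: p*_A = m/(m+e) = 0.74/1.1300 = 0.6549.
B: p*_B = 0.32/0.9900 = 0.3232.
p*_A − p*_B = 0.6549 − 0.3232 = 0.3316.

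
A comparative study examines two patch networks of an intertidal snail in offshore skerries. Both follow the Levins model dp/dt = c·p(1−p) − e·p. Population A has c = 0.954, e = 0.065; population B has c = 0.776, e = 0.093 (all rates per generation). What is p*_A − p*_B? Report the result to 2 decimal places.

A: p*_A = 1 − 0.065/0.954 = 0.9319.
B: p*_B = 1 − 0.093/0.776 = 0.8802.
p*_A − p*_B = 0.9319 − 0.8802 = 0.0517.

0.05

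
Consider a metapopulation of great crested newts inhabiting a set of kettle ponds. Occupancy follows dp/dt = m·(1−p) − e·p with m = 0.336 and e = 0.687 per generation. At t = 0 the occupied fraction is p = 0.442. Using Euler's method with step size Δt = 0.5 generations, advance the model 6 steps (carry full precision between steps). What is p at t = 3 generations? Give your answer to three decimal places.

0.330

Update rule: p ← p + [m·(1−p) − e·p]·Δt with Δt = 0.5.
step 1: Δp = -0.05808, p = 0.38392
step 2: Δp = -0.02837, p = 0.35554
step 3: Δp = -0.01386, p = 0.34168
step 4: Δp = -0.00677, p = 0.33491
step 5: Δp = -0.00331, p = 0.33160
step 6: Δp = -0.00162, p = 0.32999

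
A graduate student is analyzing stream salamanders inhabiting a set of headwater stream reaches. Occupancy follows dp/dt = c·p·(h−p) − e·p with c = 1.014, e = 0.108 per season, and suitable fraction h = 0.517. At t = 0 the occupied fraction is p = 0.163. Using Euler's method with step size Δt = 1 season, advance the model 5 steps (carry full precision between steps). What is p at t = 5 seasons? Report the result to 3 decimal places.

0.352

Update rule: p ← p + [c·p·(h−p) − e·p]·Δt with Δt = 1.
  1  |  dp/dt·Δt = +0.040906  |  p_1 = 0.203906
  2  |  dp/dt·Δt = +0.042714  |  p_2 = 0.246620
  3  |  dp/dt·Δt = +0.040980  |  p_3 = 0.287599
  4  |  dp/dt·Δt = +0.035838  |  p_4 = 0.323438
  5  |  dp/dt·Δt = +0.028551  |  p_5 = 0.351988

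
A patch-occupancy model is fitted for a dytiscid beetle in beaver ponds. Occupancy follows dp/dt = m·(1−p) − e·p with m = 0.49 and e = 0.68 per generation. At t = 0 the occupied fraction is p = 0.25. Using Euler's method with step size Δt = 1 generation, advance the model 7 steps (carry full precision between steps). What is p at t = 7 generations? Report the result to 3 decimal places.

Update rule: p ← p + [m·(1−p) − e·p]·Δt with Δt = 1.
p: 0.25000 → 0.44750  (Δp = +0.19750)
p: 0.44750 → 0.41392  (Δp = -0.03358)
p: 0.41392 → 0.41963  (Δp = +0.00571)
p: 0.41963 → 0.41866  (Δp = -0.00097)
p: 0.41866 → 0.41883  (Δp = +0.00016)
p: 0.41883 → 0.41880  (Δp = -0.00003)
p: 0.41880 → 0.41880  (Δp = +0.00000)

0.419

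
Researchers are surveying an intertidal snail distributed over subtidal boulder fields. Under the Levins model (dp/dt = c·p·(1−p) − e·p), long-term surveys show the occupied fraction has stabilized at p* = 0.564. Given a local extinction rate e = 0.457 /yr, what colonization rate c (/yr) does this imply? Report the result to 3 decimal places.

At equilibrium c(1−p*) = e, so c = e/(1−p*).
c = 0.457/(1 − 0.564) = 0.457/0.4360 = 1.0482.

1.048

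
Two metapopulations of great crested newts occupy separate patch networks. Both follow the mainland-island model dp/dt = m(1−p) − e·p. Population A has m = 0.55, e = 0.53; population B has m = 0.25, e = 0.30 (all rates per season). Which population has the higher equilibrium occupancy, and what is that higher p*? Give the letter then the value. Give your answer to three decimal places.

A, 0.509

A: p*_A = m/(m+e) = 0.55/1.0800 = 0.5093.
B: p*_B = 0.25/0.5500 = 0.4545.
A is higher at 0.5093.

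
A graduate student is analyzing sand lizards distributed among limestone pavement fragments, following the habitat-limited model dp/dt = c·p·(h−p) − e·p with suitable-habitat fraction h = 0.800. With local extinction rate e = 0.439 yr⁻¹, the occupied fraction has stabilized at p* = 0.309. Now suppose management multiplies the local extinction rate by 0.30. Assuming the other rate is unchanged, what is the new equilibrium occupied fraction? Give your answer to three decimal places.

0.653

Balance c(h−p*) = e gives c = e/(0.8 − 0.30900) = 0.439/0.49100 = 0.89409.
New p* = 0.8 − e/c = 0.8 − 0.13170/0.89409 = 0.65270.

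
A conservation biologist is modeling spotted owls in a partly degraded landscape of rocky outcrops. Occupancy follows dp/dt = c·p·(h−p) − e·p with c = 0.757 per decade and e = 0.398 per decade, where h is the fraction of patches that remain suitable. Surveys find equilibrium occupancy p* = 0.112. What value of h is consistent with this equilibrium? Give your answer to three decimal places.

0.638

At equilibrium c(h−p*) = e, so h = p* + e/c.
h = 0.112 + 0.398/0.757 = 0.112 + 0.5258 = 0.6378.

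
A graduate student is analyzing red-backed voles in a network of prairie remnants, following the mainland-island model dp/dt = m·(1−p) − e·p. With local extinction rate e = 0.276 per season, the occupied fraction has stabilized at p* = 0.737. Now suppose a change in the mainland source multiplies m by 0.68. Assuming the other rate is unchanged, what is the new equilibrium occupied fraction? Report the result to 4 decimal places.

Balance m(1−p*) = e·p* gives m = e·p*/(1−p*) = 0.276×0.73700/0.26300 = 0.77343.
New p* = m/(m+e) = 0.52593/(0.52593+0.27600) = 0.65583.

0.6558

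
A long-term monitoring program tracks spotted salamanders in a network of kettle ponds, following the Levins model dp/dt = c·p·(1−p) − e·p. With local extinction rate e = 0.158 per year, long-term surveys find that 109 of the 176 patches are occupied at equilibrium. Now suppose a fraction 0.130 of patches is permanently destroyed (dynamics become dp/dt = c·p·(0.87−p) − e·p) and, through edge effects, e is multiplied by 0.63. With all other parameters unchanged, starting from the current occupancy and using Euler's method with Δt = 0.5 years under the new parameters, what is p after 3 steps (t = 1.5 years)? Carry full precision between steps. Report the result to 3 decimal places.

Observed p* = 109/176 = 0.61932.
Balance c(1−p*) = e gives c = e/(1 − 0.61932) = 0.158/0.38068 = 0.41504.
Starting from p₀ = 0.61932; update p ← p + (dp/dt)·Δt with the new parameters.
  1  |  dp/dt·Δt = +0.001395  |  p_1 = 0.620713
  2  |  dp/dt·Δt = +0.001218  |  p_2 = 0.621931
  3  |  dp/dt·Δt = +0.001063  |  p_3 = 0.622995

0.623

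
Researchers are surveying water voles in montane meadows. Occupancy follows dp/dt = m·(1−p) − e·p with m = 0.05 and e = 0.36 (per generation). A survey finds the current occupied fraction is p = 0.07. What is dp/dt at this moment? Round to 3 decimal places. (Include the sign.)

Colonization term: m·(1−p) = 0.05×0.9300 = 0.04650.
Extinction term: e·p = 0.02520.
dp/dt = 0.04650 − 0.02520 = 0.02130.

0.021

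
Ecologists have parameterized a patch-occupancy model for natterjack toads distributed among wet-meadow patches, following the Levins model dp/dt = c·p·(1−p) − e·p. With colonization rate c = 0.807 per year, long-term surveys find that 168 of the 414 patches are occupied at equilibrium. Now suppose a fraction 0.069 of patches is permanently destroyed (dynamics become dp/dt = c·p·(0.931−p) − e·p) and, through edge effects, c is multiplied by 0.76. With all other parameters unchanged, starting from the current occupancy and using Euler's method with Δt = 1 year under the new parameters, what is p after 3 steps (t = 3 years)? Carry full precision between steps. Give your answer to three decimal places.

Observed p* = 168/414 = 0.40580.
Balance c(1−p*) = e gives e = 0.807×(1 − 0.40580) = 0.47952.
Starting from p₀ = 0.40580; update p ← p + (dp/dt)·Δt with the new parameters.
  1  |  dp/dt·Δt = -0.063874  |  p_1 = 0.341923
  2  |  dp/dt·Δt = -0.040425  |  p_2 = 0.301498
  3  |  dp/dt·Δt = -0.028171  |  p_3 = 0.273327

0.273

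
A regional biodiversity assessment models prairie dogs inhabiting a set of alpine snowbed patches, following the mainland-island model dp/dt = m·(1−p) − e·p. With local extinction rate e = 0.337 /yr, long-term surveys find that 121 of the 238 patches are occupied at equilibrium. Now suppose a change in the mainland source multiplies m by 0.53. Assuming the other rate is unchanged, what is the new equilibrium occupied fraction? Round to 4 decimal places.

0.3541

Observed p* = 121/238 = 0.50840.
Balance m(1−p*) = e·p* gives m = e·p*/(1−p*) = 0.337×0.50840/0.49160 = 0.34852.
New p* = m/(m+e) = 0.18472/(0.18472+0.33700) = 0.35406.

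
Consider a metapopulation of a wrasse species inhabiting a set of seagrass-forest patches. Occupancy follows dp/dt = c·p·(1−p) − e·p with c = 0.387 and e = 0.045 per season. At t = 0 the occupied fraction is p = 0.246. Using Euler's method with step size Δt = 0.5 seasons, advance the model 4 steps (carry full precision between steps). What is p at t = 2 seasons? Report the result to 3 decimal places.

Update rule: p ← p + [c·p·(1−p) − e·p]·Δt with Δt = 0.5.
step 1: Δp = +0.03036, p = 0.27636
step 2: Δp = +0.03248, p = 0.30883
step 3: Δp = +0.03435, p = 0.34319
step 4: Δp = +0.03590, p = 0.37909

0.379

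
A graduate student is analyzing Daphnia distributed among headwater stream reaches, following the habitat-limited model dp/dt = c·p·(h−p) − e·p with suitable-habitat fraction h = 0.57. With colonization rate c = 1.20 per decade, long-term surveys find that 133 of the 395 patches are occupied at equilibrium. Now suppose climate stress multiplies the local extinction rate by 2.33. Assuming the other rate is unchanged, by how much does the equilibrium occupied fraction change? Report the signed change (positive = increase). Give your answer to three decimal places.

-0.310

Observed p* = 133/395 = 0.33671.
Balance c(h−p*) = e gives e = 1.20×(0.57 − 0.33671) = 0.27995.
New p* = 0.57 − e/c = 0.57 − 0.65228/1.20000 = 0.02643.
Δp* = 0.02643 − 0.33671 = -0.31028.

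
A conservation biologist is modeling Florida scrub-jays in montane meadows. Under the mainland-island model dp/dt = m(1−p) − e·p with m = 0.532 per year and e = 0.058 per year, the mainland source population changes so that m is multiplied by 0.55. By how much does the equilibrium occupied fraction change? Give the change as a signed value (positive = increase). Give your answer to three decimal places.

Before: p* = 0.532/(0.532+0.058) = 0.9017.
After: m = 0.2926, e = 0.058; p* = 0.2926/0.3506 = 0.8346.
Δp* = 0.8346 − 0.9017 = -0.0671.

-0.067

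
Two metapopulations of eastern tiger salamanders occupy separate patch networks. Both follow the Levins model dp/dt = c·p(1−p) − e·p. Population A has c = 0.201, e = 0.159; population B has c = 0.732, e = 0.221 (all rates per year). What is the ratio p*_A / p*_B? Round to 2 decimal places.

0.30

A: p*_A = 1 − 0.159/0.201 = 0.2090.
B: p*_B = 1 − 0.221/0.732 = 0.6981.
p*_A / p*_B = 0.2090/0.6981 = 0.2993.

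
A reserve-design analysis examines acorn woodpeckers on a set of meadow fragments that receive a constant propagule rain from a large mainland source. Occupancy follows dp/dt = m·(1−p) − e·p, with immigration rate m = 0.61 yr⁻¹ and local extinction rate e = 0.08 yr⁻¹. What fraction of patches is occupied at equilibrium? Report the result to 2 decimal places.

0.88

Setting dp/dt = 0: m − m·p* = e·p*, so m = (m+e)·p*.
p* = m/(m+e) = 0.61/(0.61+0.08) = 0.61/0.6900 = 0.8841.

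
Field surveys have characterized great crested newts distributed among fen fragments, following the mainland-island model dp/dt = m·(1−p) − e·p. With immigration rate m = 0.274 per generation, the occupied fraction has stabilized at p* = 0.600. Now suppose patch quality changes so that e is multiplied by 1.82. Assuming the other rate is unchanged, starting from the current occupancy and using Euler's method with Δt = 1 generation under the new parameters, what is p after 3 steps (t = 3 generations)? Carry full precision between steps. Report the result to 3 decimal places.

Balance m(1−p*) = e·p* gives e = m(1−p*)/p* = 0.274×0.40000/0.60000 = 0.18267.
Starting from p₀ = 0.60000; update p ← p + (dp/dt)·Δt with the new parameters.
step 1: Δp = -0.08987, p = 0.51013
step 2: Δp = -0.03537, p = 0.47476
step 3: Δp = -0.01392, p = 0.46084

0.461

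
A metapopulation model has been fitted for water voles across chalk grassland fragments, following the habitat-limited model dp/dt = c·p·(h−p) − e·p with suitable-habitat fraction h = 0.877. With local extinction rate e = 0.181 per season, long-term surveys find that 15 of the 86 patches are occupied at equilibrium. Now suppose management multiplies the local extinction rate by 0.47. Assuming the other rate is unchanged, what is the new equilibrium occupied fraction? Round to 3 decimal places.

0.547

Observed p* = 15/86 = 0.17442.
Balance c(h−p*) = e gives c = e/(0.877 − 0.17442) = 0.181/0.70258 = 0.25762.
New p* = 0.877 − e/c = 0.877 − 0.08507/0.25762 = 0.54678.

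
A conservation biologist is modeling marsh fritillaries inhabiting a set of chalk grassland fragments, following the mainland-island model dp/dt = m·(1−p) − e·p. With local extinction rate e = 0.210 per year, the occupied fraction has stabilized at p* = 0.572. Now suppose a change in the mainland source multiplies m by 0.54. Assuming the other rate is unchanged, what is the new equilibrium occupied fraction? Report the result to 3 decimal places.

Balance m(1−p*) = e·p* gives m = e·p*/(1−p*) = 0.210×0.57200/0.42800 = 0.28065.
New p* = m/(m+e) = 0.15155/(0.15155+0.21000) = 0.41917.

0.419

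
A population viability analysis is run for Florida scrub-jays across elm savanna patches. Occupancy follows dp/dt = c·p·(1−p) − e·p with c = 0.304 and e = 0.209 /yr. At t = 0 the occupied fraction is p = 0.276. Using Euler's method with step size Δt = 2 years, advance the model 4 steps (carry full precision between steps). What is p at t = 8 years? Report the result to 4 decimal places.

0.2954

Update rule: p ← p + [c·p·(1−p) − e·p]·Δt with Δt = 2.
p: 0.27600 → 0.28212  (Δp = +0.00612)
p: 0.28212 → 0.28734  (Δp = +0.00521)
p: 0.28734 → 0.29173  (Δp = +0.00440)
p: 0.29173 → 0.29542  (Δp = +0.00368)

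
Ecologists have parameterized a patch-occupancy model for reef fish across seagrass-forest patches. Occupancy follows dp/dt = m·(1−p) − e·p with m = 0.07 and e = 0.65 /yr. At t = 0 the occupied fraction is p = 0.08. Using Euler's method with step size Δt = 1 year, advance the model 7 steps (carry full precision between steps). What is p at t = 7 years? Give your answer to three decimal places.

Update rule: p ← p + [m·(1−p) − e·p]·Δt with Δt = 1.
p: 0.08000 → 0.09240  (Δp = +0.01240)
p: 0.09240 → 0.09587  (Δp = +0.00347)
p: 0.09587 → 0.09684  (Δp = +0.00097)
p: 0.09684 → 0.09712  (Δp = +0.00027)
p: 0.09712 → 0.09719  (Δp = +0.00008)
p: 0.09719 → 0.09721  (Δp = +0.00002)
p: 0.09721 → 0.09722  (Δp = +0.00001)

0.097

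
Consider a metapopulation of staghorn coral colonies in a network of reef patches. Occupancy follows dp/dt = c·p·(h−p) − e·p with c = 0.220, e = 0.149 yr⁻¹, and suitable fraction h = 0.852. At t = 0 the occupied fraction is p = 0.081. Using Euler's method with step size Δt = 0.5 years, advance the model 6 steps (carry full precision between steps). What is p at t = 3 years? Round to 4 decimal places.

Update rule: p ← p + [c·p·(h−p) − e·p]·Δt with Δt = 0.5.
  1  |  dp/dt·Δt = +0.000835  |  p_1 = 0.081835
  2  |  dp/dt·Δt = +0.000836  |  p_2 = 0.082671
  3  |  dp/dt·Δt = +0.000837  |  p_3 = 0.083508
  4  |  dp/dt·Δt = +0.000838  |  p_4 = 0.084346
  5  |  dp/dt·Δt = +0.000839  |  p_5 = 0.085185
  6  |  dp/dt·Δt = +0.000839  |  p_6 = 0.086024

0.0860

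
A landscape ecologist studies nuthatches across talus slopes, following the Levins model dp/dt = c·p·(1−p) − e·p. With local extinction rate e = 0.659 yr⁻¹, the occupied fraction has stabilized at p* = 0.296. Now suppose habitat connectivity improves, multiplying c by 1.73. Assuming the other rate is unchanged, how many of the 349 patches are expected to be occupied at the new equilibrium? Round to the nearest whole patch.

Balance c(1−p*) = e gives c = e/(1 − 0.29600) = 0.659/0.70400 = 0.93608.
New p* = 1 − e/c = 1 − 0.65900/1.61942 = 0.59306.
Expected occupied = 349 × 0.59306 = 206.98 ≈ 207.

207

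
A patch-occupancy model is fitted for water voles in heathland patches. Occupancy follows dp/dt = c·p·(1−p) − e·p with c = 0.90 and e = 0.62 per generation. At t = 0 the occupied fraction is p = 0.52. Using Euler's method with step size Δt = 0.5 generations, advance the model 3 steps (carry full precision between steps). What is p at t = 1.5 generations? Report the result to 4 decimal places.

0.4124

Update rule: p ← p + [c·p·(1−p) − e·p]·Δt with Δt = 0.5.
  1  |  dp/dt·Δt = -0.048880  |  p_1 = 0.471120
  2  |  dp/dt·Δt = -0.033923  |  p_2 = 0.437197
  3  |  dp/dt·Δt = -0.024806  |  p_3 = 0.412391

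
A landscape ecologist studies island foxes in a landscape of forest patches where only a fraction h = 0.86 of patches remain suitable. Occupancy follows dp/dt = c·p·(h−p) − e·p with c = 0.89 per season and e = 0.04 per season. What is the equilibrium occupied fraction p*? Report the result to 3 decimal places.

0.815

Setting dp/dt = 0 and dividing by p* gives c·(h−p*) = e.
So p* = h − e/c = 0.86 − 0.04/0.89 = 0.86 − 0.0449 = 0.8151.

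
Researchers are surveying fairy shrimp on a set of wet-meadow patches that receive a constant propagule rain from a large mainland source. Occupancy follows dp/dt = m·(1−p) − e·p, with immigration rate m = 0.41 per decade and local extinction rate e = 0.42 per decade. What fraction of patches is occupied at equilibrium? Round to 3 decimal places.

0.494

At equilibrium the propagule rain into empty patches balances local extinction: m(1−p*) = e·p*.
p* = m/(m+e) = 0.41/(0.41+0.42) = 0.41/0.8300 = 0.4940.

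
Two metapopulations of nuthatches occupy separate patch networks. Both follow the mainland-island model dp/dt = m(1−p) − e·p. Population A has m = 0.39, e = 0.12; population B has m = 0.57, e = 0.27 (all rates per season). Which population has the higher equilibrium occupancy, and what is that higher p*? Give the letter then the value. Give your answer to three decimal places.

A, 0.765

A: p*_A = m/(m+e) = 0.39/0.5100 = 0.7647.
B: p*_B = 0.57/0.8400 = 0.6786.
A is higher at 0.7647.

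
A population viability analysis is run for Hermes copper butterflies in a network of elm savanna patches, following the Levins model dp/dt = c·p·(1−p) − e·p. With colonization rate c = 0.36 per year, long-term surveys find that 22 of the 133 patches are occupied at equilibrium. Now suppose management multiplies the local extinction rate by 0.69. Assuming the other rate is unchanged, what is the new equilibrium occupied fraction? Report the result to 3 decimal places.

Observed p* = 22/133 = 0.16541.
Balance c(1−p*) = e gives e = 0.36×(1 − 0.16541) = 0.30045.
New p* = 1 − e/c = 1 − 0.20731/0.36000 = 0.42414.

0.424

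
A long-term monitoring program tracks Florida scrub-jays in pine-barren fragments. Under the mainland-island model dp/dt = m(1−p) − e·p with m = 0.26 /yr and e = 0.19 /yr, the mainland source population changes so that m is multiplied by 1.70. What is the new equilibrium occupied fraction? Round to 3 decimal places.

0.699

Before: p* = 0.26/(0.26+0.19) = 0.5778.
After: m = 0.442, e = 0.19; p* = 0.442/0.6320 = 0.6994.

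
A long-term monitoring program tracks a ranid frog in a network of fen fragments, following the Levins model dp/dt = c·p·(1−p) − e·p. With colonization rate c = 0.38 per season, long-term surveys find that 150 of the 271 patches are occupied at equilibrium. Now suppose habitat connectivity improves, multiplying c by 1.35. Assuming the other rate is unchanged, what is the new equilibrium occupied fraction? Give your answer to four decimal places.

Observed p* = 150/271 = 0.55351.
Balance c(1−p*) = e gives e = 0.38×(1 − 0.55351) = 0.16967.
New p* = 1 − e/c = 1 − 0.16967/0.51300 = 0.66926.

0.6693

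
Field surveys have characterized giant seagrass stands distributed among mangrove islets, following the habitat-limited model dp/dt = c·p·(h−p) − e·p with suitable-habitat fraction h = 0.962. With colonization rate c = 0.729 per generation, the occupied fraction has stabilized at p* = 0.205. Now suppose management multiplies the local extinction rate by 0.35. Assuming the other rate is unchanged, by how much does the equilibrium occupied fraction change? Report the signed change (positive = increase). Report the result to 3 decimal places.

0.492

Balance c(h−p*) = e gives e = 0.729×(0.962 − 0.20500) = 0.55185.
New p* = 0.962 − e/c = 0.962 − 0.19315/0.72900 = 0.69705.
Δp* = 0.69705 − 0.20500 = +0.49205.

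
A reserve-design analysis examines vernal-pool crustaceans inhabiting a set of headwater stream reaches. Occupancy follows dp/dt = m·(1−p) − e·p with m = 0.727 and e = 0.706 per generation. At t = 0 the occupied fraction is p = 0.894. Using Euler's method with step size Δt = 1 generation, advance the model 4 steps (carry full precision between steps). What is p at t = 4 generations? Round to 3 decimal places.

Update rule: p ← p + [m·(1−p) − e·p]·Δt with Δt = 1.
  1  |  dp/dt·Δt = -0.554102  |  p_1 = 0.339898
  2  |  dp/dt·Δt = +0.239926  |  p_2 = 0.579824
  3  |  dp/dt·Δt = -0.103888  |  p_3 = 0.475936
  4  |  dp/dt·Δt = +0.044984  |  p_4 = 0.520920

0.521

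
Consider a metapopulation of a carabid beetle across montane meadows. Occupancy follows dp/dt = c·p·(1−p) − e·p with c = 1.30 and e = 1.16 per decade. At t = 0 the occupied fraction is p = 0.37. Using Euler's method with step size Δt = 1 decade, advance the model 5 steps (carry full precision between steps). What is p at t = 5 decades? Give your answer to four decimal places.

0.1496

Update rule: p ← p + [c·p·(1−p) − e·p]·Δt with Δt = 1.
t = 1: p = 0.37000 + (-0.12617) = 0.24383
t = 2: p = 0.24383 + (-0.04315) = 0.20068
t = 3: p = 0.20068 + (-0.02426) = 0.17642
t = 4: p = 0.17642 + (-0.01576) = 0.16066
t = 5: p = 0.16066 + (-0.01106) = 0.14960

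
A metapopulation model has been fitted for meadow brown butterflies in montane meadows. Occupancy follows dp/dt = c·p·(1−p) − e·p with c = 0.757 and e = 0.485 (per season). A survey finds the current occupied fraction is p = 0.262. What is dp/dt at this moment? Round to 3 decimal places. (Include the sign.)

Colonization term: c·p·(1−p) = 0.757×0.262×0.7380 = 0.14637.
Extinction term: e·p = 0.12707.
dp/dt = 0.14637 − 0.12707 = 0.01930.

0.019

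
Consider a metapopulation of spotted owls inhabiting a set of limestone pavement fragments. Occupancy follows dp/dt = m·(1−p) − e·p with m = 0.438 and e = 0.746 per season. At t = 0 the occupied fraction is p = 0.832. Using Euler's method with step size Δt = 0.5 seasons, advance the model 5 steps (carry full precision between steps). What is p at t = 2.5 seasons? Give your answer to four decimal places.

0.3752

Update rule: p ← p + [m·(1−p) − e·p]·Δt with Δt = 0.5.
  1  |  dp/dt·Δt = -0.273544  |  p_1 = 0.558456
  2  |  dp/dt·Δt = -0.111606  |  p_2 = 0.446850
  3  |  dp/dt·Δt = -0.045535  |  p_3 = 0.401315
  4  |  dp/dt·Δt = -0.018578  |  p_4 = 0.382736
  5  |  dp/dt·Δt = -0.007580  |  p_5 = 0.375156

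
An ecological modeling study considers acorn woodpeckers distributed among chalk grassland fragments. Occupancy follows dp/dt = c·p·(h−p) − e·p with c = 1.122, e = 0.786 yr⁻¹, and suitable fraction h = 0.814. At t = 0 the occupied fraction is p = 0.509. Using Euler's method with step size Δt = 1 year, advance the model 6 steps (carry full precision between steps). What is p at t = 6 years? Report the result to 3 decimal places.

0.157

Update rule: p ← p + [c·p·(h−p) − e·p]·Δt with Δt = 1.
t = 1: p = 0.50900 + (-0.22589) = 0.28311
t = 2: p = 0.28311 + (-0.05389) = 0.22922
t = 3: p = 0.22922 + (-0.02977) = 0.19945
t = 4: p = 0.19945 + (-0.01924) = 0.18021
t = 5: p = 0.18021 + (-0.01350) = 0.16671
t = 6: p = 0.16671 + (-0.00996) = 0.15675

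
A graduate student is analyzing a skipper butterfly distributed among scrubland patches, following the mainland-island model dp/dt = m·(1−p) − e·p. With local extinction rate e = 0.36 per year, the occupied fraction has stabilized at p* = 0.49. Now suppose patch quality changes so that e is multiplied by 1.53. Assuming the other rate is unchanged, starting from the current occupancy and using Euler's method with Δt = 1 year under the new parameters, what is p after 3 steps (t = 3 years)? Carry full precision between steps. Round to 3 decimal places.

Balance m(1−p*) = e·p* gives m = e·p*/(1−p*) = 0.36×0.49000/0.51000 = 0.34588.
Starting from p₀ = 0.49000; update p ← p + (dp/dt)·Δt with the new parameters.
t = 1: p = 0.49000 + (-0.09349) = 0.39651
t = 2: p = 0.39651 + (-0.00966) = 0.38685
t = 3: p = 0.38685 + (-0.00100) = 0.38585

0.386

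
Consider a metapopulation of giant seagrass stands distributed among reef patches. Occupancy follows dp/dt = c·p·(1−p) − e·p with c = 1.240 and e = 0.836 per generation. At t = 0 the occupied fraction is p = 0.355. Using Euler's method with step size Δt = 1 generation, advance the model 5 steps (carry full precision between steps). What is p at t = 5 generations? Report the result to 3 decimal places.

Update rule: p ← p + [c·p·(1−p) − e·p]·Δt with Δt = 1.
  1  |  dp/dt·Δt = -0.012851  |  p_1 = 0.342149
  2  |  dp/dt·Δt = -0.006934  |  p_2 = 0.335215
  3  |  dp/dt·Δt = -0.003911  |  p_3 = 0.331304
  4  |  dp/dt·Δt = -0.002259  |  p_4 = 0.329046
  5  |  dp/dt·Δt = -0.001322  |  p_5 = 0.327724

0.328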